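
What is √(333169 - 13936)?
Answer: √319233 ≈ 565.01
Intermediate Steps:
√(333169 - 13936) = √319233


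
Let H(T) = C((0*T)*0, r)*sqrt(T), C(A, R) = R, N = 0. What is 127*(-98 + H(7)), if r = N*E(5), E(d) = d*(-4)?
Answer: -12446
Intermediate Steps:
E(d) = -4*d
r = 0 (r = 0*(-4*5) = 0*(-20) = 0)
H(T) = 0 (H(T) = 0*sqrt(T) = 0)
127*(-98 + H(7)) = 127*(-98 + 0) = 127*(-98) = -12446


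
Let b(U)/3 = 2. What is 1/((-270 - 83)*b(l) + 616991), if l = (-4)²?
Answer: 1/614873 ≈ 1.6264e-6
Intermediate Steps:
l = 16
b(U) = 6 (b(U) = 3*2 = 6)
1/((-270 - 83)*b(l) + 616991) = 1/((-270 - 83)*6 + 616991) = 1/(-353*6 + 616991) = 1/(-2118 + 616991) = 1/614873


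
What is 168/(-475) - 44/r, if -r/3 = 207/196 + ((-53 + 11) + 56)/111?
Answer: 147245672/12217475 ≈ 12.052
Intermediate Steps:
r = -25721/7252 (r = -3*(207/196 + ((-53 + 11) + 56)/111) = -3*(207*(1/196) + (-42 + 56)*(1/111)) = -3*(207/196 + 14*(1/111)) = -3*(207/196 + 14/111) = -3*25721/21756 = -25721/7252 ≈ -3.5467)
168/(-475) - 44/r = 168/(-475) - 44/(-25721/7252) = 168*(-1/475) - 44*(-7252/25721) = -168/475 + 319088/25721 = 147245672/12217475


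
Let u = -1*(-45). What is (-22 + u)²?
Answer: 529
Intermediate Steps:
u = 45
(-22 + u)² = (-22 + 45)² = 23² = 529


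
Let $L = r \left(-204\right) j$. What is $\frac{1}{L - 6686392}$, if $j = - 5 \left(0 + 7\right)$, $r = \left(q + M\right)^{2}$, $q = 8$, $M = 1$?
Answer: $- \frac{1}{6108052} \approx -1.6372 \cdot 10^{-7}$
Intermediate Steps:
$r = 81$ ($r = \left(8 + 1\right)^{2} = 9^{2} = 81$)
$j = -35$ ($j = \left(-5\right) 7 = -35$)
$L = 578340$ ($L = 81 \left(-204\right) \left(-35\right) = \left(-16524\right) \left(-35\right) = 578340$)
$\frac{1}{L - 6686392} = \frac{1}{578340 - 6686392} = \frac{1}{-6108052} = - \frac{1}{6108052}$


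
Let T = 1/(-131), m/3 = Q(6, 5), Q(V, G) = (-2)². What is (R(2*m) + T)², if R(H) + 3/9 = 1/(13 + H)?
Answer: 20839225/211440681 ≈ 0.098558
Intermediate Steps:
Q(V, G) = 4
m = 12 (m = 3*4 = 12)
T = -1/131 ≈ -0.0076336
R(H) = -⅓ + 1/(13 + H)
(R(2*m) + T)² = ((-10 - 2*12)/(3*(13 + 2*12)) - 1/131)² = ((-10 - 1*24)/(3*(13 + 24)) - 1/131)² = ((⅓)*(-10 - 24)/37 - 1/131)² = ((⅓)*(1/37)*(-34) - 1/131)² = (-34/111 - 1/131)² = (-4565/14541)² = 20839225/211440681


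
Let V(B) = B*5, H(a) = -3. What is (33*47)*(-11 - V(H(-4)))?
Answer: 6204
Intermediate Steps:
V(B) = 5*B
(33*47)*(-11 - V(H(-4))) = (33*47)*(-11 - 5*(-3)) = 1551*(-11 - 1*(-15)) = 1551*(-11 + 15) = 1551*4 = 6204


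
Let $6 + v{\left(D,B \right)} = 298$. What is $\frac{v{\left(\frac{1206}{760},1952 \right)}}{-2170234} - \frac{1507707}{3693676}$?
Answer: $- \frac{86135672285}{210951085268} \approx -0.40832$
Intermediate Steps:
$v{\left(D,B \right)} = 292$ ($v{\left(D,B \right)} = -6 + 298 = 292$)
$\frac{v{\left(\frac{1206}{760},1952 \right)}}{-2170234} - \frac{1507707}{3693676} = \frac{292}{-2170234} - \frac{1507707}{3693676} = 292 \left(- \frac{1}{2170234}\right) - \frac{79353}{194404} = - \frac{146}{1085117} - \frac{79353}{194404} = - \frac{86135672285}{210951085268}$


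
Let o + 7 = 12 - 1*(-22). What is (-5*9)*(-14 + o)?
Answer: -585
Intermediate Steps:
o = 27 (o = -7 + (12 - 1*(-22)) = -7 + (12 + 22) = -7 + 34 = 27)
(-5*9)*(-14 + o) = (-5*9)*(-14 + 27) = -45*13 = -585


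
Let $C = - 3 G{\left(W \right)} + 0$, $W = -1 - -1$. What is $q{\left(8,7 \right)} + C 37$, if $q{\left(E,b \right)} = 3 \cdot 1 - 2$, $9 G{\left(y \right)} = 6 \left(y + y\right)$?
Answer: $1$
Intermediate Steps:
$W = 0$ ($W = -1 + 1 = 0$)
$G{\left(y \right)} = \frac{4 y}{3}$ ($G{\left(y \right)} = \frac{6 \left(y + y\right)}{9} = \frac{6 \cdot 2 y}{9} = \frac{12 y}{9} = \frac{4 y}{3}$)
$C = 0$ ($C = - 3 \cdot \frac{4}{3} \cdot 0 + 0 = \left(-3\right) 0 + 0 = 0 + 0 = 0$)
$q{\left(E,b \right)} = 1$ ($q{\left(E,b \right)} = 3 - 2 = 1$)
$q{\left(8,7 \right)} + C 37 = 1 + 0 \cdot 37 = 1 + 0 = 1$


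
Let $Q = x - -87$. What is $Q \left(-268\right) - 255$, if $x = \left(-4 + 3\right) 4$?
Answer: $-22499$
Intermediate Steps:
$x = -4$ ($x = \left(-1\right) 4 = -4$)
$Q = 83$ ($Q = -4 - -87 = -4 + 87 = 83$)
$Q \left(-268\right) - 255 = 83 \left(-268\right) - 255 = -22244 - 255 = -22499$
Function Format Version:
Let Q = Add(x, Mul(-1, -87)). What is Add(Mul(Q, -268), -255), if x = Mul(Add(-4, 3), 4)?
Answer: -22499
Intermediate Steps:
x = -4 (x = Mul(-1, 4) = -4)
Q = 83 (Q = Add(-4, Mul(-1, -87)) = Add(-4, 87) = 83)
Add(Mul(Q, -268), -255) = Add(Mul(83, -268), -255) = Add(-22244, -255) = -22499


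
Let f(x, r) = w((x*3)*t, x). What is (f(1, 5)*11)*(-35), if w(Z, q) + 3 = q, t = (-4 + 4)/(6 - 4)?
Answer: 770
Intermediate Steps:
t = 0 (t = 0/2 = 0*(½) = 0)
w(Z, q) = -3 + q
f(x, r) = -3 + x
(f(1, 5)*11)*(-35) = ((-3 + 1)*11)*(-35) = -2*11*(-35) = -22*(-35) = 770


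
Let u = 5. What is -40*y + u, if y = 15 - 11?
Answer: -155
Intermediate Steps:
y = 4
-40*y + u = -40*4 + 5 = -160 + 5 = -155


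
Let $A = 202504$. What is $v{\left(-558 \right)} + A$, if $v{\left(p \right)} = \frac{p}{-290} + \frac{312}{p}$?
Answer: $\frac{2730784847}{13485} \approx 2.0251 \cdot 10^{5}$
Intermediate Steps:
$v{\left(p \right)} = \frac{312}{p} - \frac{p}{290}$ ($v{\left(p \right)} = p \left(- \frac{1}{290}\right) + \frac{312}{p} = - \frac{p}{290} + \frac{312}{p} = \frac{312}{p} - \frac{p}{290}$)
$v{\left(-558 \right)} + A = \left(\frac{312}{-558} - - \frac{279}{145}\right) + 202504 = \left(312 \left(- \frac{1}{558}\right) + \frac{279}{145}\right) + 202504 = \left(- \frac{52}{93} + \frac{279}{145}\right) + 202504 = \frac{18407}{13485} + 202504 = \frac{2730784847}{13485}$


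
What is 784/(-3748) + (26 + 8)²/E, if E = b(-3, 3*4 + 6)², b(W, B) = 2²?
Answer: 270009/3748 ≈ 72.041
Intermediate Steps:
b(W, B) = 4
E = 16 (E = 4² = 16)
784/(-3748) + (26 + 8)²/E = 784/(-3748) + (26 + 8)²/16 = 784*(-1/3748) + 34²*(1/16) = -196/937 + 1156*(1/16) = -196/937 + 289/4 = 270009/3748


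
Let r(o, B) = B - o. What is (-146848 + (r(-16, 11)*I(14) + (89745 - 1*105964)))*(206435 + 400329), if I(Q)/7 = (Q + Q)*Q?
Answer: -53989253956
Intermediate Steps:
I(Q) = 14*Q² (I(Q) = 7*((Q + Q)*Q) = 7*((2*Q)*Q) = 7*(2*Q²) = 14*Q²)
(-146848 + (r(-16, 11)*I(14) + (89745 - 1*105964)))*(206435 + 400329) = (-146848 + ((11 - 1*(-16))*(14*14²) + (89745 - 1*105964)))*(206435 + 400329) = (-146848 + ((11 + 16)*(14*196) + (89745 - 105964)))*606764 = (-146848 + (27*2744 - 16219))*606764 = (-146848 + (74088 - 16219))*606764 = (-146848 + 57869)*606764 = -88979*606764 = -53989253956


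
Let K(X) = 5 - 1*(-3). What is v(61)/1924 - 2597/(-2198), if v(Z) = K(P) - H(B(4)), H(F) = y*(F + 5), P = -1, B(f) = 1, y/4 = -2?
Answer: 182847/151034 ≈ 1.2106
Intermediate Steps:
y = -8 (y = 4*(-2) = -8)
K(X) = 8 (K(X) = 5 + 3 = 8)
H(F) = -40 - 8*F (H(F) = -8*(F + 5) = -8*(5 + F) = -40 - 8*F)
v(Z) = 56 (v(Z) = 8 - (-40 - 8*1) = 8 - (-40 - 8) = 8 - 1*(-48) = 8 + 48 = 56)
v(61)/1924 - 2597/(-2198) = 56/1924 - 2597/(-2198) = 56*(1/1924) - 2597*(-1/2198) = 14/481 + 371/314 = 182847/151034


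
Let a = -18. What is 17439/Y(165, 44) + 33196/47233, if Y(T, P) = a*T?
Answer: -241701389/46760670 ≈ -5.1689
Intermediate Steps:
Y(T, P) = -18*T
17439/Y(165, 44) + 33196/47233 = 17439/((-18*165)) + 33196/47233 = 17439/(-2970) + 33196*(1/47233) = 17439*(-1/2970) + 33196/47233 = -5813/990 + 33196/47233 = -241701389/46760670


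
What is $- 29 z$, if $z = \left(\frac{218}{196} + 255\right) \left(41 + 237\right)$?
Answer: $- \frac{101174069}{49} \approx -2.0648 \cdot 10^{6}$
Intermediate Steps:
$z = \frac{3488761}{49}$ ($z = \left(218 \cdot \frac{1}{196} + 255\right) 278 = \left(\frac{109}{98} + 255\right) 278 = \frac{25099}{98} \cdot 278 = \frac{3488761}{49} \approx 71199.0$)
$- 29 z = \left(-29\right) \frac{3488761}{49} = - \frac{101174069}{49}$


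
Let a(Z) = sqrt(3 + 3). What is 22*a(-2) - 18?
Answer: -18 + 22*sqrt(6) ≈ 35.889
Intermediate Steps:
a(Z) = sqrt(6)
22*a(-2) - 18 = 22*sqrt(6) - 18 = -18 + 22*sqrt(6)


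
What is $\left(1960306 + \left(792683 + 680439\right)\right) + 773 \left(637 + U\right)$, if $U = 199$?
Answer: $4079656$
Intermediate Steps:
$\left(1960306 + \left(792683 + 680439\right)\right) + 773 \left(637 + U\right) = \left(1960306 + \left(792683 + 680439\right)\right) + 773 \left(637 + 199\right) = \left(1960306 + 1473122\right) + 773 \cdot 836 = 3433428 + 646228 = 4079656$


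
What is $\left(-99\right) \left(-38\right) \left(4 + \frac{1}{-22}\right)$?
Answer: $14877$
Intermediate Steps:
$\left(-99\right) \left(-38\right) \left(4 + \frac{1}{-22}\right) = 3762 \left(4 - \frac{1}{22}\right) = 3762 \cdot \frac{87}{22} = 14877$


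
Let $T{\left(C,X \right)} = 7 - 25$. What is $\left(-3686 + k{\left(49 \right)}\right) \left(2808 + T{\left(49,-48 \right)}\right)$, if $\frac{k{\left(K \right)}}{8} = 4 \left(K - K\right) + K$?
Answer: $-9190260$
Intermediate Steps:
$T{\left(C,X \right)} = -18$ ($T{\left(C,X \right)} = 7 - 25 = -18$)
$k{\left(K \right)} = 8 K$ ($k{\left(K \right)} = 8 \left(4 \left(K - K\right) + K\right) = 8 \left(4 \cdot 0 + K\right) = 8 \left(0 + K\right) = 8 K$)
$\left(-3686 + k{\left(49 \right)}\right) \left(2808 + T{\left(49,-48 \right)}\right) = \left(-3686 + 8 \cdot 49\right) \left(2808 - 18\right) = \left(-3686 + 392\right) 2790 = \left(-3294\right) 2790 = -9190260$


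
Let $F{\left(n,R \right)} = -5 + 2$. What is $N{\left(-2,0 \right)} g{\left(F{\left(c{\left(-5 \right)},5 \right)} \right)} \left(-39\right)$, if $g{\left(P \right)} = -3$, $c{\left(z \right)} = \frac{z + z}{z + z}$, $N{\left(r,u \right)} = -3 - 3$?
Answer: $-702$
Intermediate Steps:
$N{\left(r,u \right)} = -6$ ($N{\left(r,u \right)} = -3 - 3 = -6$)
$c{\left(z \right)} = 1$ ($c{\left(z \right)} = \frac{2 z}{2 z} = 2 z \frac{1}{2 z} = 1$)
$F{\left(n,R \right)} = -3$
$N{\left(-2,0 \right)} g{\left(F{\left(c{\left(-5 \right)},5 \right)} \right)} \left(-39\right) = \left(-6\right) \left(-3\right) \left(-39\right) = 18 \left(-39\right) = -702$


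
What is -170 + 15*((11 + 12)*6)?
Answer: 1900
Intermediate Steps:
-170 + 15*((11 + 12)*6) = -170 + 15*(23*6) = -170 + 15*138 = -170 + 2070 = 1900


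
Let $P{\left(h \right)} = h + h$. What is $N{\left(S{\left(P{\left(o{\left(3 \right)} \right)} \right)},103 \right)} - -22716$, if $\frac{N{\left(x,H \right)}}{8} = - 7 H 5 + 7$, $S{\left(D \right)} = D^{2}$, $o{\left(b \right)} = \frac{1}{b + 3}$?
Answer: $-6068$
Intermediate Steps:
$o{\left(b \right)} = \frac{1}{3 + b}$
$P{\left(h \right)} = 2 h$
$N{\left(x,H \right)} = 56 - 280 H$ ($N{\left(x,H \right)} = 8 \left(- 7 H 5 + 7\right) = 8 \left(- 7 \cdot 5 H + 7\right) = 8 \left(- 35 H + 7\right) = 8 \left(7 - 35 H\right) = 56 - 280 H$)
$N{\left(S{\left(P{\left(o{\left(3 \right)} \right)} \right)},103 \right)} - -22716 = \left(56 - 28840\right) - -22716 = \left(56 - 28840\right) + 22716 = -28784 + 22716 = -6068$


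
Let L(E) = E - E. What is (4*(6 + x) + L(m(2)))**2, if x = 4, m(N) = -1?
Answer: 1600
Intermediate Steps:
L(E) = 0
(4*(6 + x) + L(m(2)))**2 = (4*(6 + 4) + 0)**2 = (4*10 + 0)**2 = (40 + 0)**2 = 40**2 = 1600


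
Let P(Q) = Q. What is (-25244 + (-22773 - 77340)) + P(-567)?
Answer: -125924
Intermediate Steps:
(-25244 + (-22773 - 77340)) + P(-567) = (-25244 + (-22773 - 77340)) - 567 = (-25244 - 100113) - 567 = -125357 - 567 = -125924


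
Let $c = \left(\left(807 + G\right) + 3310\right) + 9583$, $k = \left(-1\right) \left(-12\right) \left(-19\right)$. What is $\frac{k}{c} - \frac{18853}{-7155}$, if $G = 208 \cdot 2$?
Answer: $\frac{66124402}{25249995} \approx 2.6188$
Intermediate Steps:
$k = -228$ ($k = 12 \left(-19\right) = -228$)
$G = 416$
$c = 14116$ ($c = \left(\left(807 + 416\right) + 3310\right) + 9583 = \left(1223 + 3310\right) + 9583 = 4533 + 9583 = 14116$)
$\frac{k}{c} - \frac{18853}{-7155} = - \frac{228}{14116} - \frac{18853}{-7155} = \left(-228\right) \frac{1}{14116} - - \frac{18853}{7155} = - \frac{57}{3529} + \frac{18853}{7155} = \frac{66124402}{25249995}$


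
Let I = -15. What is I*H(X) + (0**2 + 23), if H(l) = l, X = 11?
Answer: -142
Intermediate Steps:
I*H(X) + (0**2 + 23) = -15*11 + (0**2 + 23) = -165 + (0 + 23) = -165 + 23 = -142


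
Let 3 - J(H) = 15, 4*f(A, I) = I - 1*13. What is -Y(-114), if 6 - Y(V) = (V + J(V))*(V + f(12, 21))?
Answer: 14106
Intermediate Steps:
f(A, I) = -13/4 + I/4 (f(A, I) = (I - 1*13)/4 = (I - 13)/4 = (-13 + I)/4 = -13/4 + I/4)
J(H) = -12 (J(H) = 3 - 1*15 = 3 - 15 = -12)
Y(V) = 6 - (-12 + V)*(2 + V) (Y(V) = 6 - (V - 12)*(V + (-13/4 + (¼)*21)) = 6 - (-12 + V)*(V + (-13/4 + 21/4)) = 6 - (-12 + V)*(V + 2) = 6 - (-12 + V)*(2 + V))
-Y(-114) = -(30 - 1*(-114)² + 10*(-114)) = -(30 - 1*12996 - 1140) = -(30 - 12996 - 1140) = -1*(-14106) = 14106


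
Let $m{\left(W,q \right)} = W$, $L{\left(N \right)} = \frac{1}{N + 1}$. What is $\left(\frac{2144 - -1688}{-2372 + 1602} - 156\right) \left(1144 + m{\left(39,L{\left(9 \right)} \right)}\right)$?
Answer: $- \frac{10473944}{55} \approx -1.9044 \cdot 10^{5}$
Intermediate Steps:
$L{\left(N \right)} = \frac{1}{1 + N}$
$\left(\frac{2144 - -1688}{-2372 + 1602} - 156\right) \left(1144 + m{\left(39,L{\left(9 \right)} \right)}\right) = \left(\frac{2144 - -1688}{-2372 + 1602} - 156\right) \left(1144 + 39\right) = \left(\frac{2144 + 1688}{-770} - 156\right) 1183 = \left(3832 \left(- \frac{1}{770}\right) - 156\right) 1183 = \left(- \frac{1916}{385} - 156\right) 1183 = \left(- \frac{61976}{385}\right) 1183 = - \frac{10473944}{55}$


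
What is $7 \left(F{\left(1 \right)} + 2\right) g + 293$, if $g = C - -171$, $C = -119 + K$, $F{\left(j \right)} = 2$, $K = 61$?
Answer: $3457$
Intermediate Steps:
$C = -58$ ($C = -119 + 61 = -58$)
$g = 113$ ($g = -58 - -171 = -58 + 171 = 113$)
$7 \left(F{\left(1 \right)} + 2\right) g + 293 = 7 \left(2 + 2\right) 113 + 293 = 7 \cdot 4 \cdot 113 + 293 = 28 \cdot 113 + 293 = 3164 + 293 = 3457$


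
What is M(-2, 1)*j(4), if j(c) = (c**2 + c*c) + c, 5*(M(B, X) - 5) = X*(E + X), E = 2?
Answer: 1008/5 ≈ 201.60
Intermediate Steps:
M(B, X) = 5 + X*(2 + X)/5 (M(B, X) = 5 + (X*(2 + X))/5 = 5 + X*(2 + X)/5)
j(c) = c + 2*c**2 (j(c) = (c**2 + c**2) + c = 2*c**2 + c = c + 2*c**2)
M(-2, 1)*j(4) = (5 + (1/5)*1**2 + (2/5)*1)*(4*(1 + 2*4)) = (5 + (1/5)*1 + 2/5)*(4*(1 + 8)) = (5 + 1/5 + 2/5)*(4*9) = (28/5)*36 = 1008/5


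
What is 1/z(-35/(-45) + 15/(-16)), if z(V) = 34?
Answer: 1/34 ≈ 0.029412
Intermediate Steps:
1/z(-35/(-45) + 15/(-16)) = 1/34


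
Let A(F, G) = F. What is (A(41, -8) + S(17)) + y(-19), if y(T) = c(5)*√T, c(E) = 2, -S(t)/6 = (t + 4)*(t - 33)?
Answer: 2057 + 2*I*√19 ≈ 2057.0 + 8.7178*I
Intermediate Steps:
S(t) = -6*(-33 + t)*(4 + t) (S(t) = -6*(t + 4)*(t - 33) = -6*(4 + t)*(-33 + t) = -6*(-33 + t)*(4 + t))
y(T) = 2*√T
(A(41, -8) + S(17)) + y(-19) = (41 + (792 - 6*17² + 174*17)) + 2*√(-19) = (41 + (792 - 6*289 + 2958)) + 2*(I*√19) = (41 + (792 - 1734 + 2958)) + 2*I*√19 = (41 + 2016) + 2*I*√19 = 2057 + 2*I*√19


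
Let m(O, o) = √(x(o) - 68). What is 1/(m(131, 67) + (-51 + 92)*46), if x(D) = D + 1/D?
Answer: 63181/119159399 - I*√4422/238318798 ≈ 0.00053022 - 2.7903e-7*I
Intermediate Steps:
m(O, o) = √(-68 + o + 1/o) (m(O, o) = √((o + 1/o) - 68) = √(-68 + o + 1/o))
1/(m(131, 67) + (-51 + 92)*46) = 1/(√(-68 + 67 + 1/67) + (-51 + 92)*46) = 1/(√(-68 + 67 + 1/67) + 41*46) = 1/(√(-66/67) + 1886) = 1/(I*√4422/67 + 1886) = 1/(1886 + I*√4422/67)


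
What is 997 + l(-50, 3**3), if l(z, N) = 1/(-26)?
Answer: 25921/26 ≈ 996.96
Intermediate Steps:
l(z, N) = -1/26
997 + l(-50, 3**3) = 997 - 1/26 = 25921/26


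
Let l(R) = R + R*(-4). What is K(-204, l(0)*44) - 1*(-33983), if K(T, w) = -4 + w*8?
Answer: 33979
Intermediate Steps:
l(R) = -3*R (l(R) = R - 4*R = -3*R)
K(T, w) = -4 + 8*w
K(-204, l(0)*44) - 1*(-33983) = (-4 + 8*(-3*0*44)) - 1*(-33983) = (-4 + 8*(0*44)) + 33983 = (-4 + 8*0) + 33983 = (-4 + 0) + 33983 = -4 + 33983 = 33979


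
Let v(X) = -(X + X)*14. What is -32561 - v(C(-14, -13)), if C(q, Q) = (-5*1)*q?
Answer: -30601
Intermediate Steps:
C(q, Q) = -5*q
v(X) = -28*X (v(X) = -2*X*14 = -28*X)
-32561 - v(C(-14, -13)) = -32561 - (-28)*(-5*(-14)) = -32561 - (-28)*70 = -32561 - 1*(-1960) = -32561 + 1960 = -30601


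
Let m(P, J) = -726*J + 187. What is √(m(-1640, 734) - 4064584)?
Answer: 3*I*√510809 ≈ 2144.1*I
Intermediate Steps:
m(P, J) = 187 - 726*J
√(m(-1640, 734) - 4064584) = √((187 - 726*734) - 4064584) = √((187 - 532884) - 4064584) = √(-532697 - 4064584) = √(-4597281) = 3*I*√510809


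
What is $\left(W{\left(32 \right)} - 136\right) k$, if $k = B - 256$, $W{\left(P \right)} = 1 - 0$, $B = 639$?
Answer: $-51705$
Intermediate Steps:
$W{\left(P \right)} = 1$ ($W{\left(P \right)} = 1 + 0 = 1$)
$k = 383$ ($k = 639 - 256 = 383$)
$\left(W{\left(32 \right)} - 136\right) k = \left(1 - 136\right) 383 = \left(-135\right) 383 = -51705$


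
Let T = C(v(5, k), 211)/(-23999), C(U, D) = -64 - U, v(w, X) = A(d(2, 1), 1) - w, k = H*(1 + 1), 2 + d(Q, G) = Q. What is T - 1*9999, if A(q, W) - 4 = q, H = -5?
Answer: -239965938/23999 ≈ -9999.0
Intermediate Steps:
d(Q, G) = -2 + Q
A(q, W) = 4 + q
k = -10 (k = -5*(1 + 1) = -5*2 = -10)
v(w, X) = 4 - w (v(w, X) = (4 + (-2 + 2)) - w = (4 + 0) - w = 4 - w)
T = 63/23999 (T = (-64 - (4 - 1*5))/(-23999) = (-64 - (4 - 5))*(-1/23999) = (-64 - 1*(-1))*(-1/23999) = (-64 + 1)*(-1/23999) = -63*(-1/23999) = 63/23999 ≈ 0.0026251)
T - 1*9999 = 63/23999 - 1*9999 = 63/23999 - 9999 = -239965938/23999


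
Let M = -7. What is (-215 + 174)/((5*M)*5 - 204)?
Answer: 41/379 ≈ 0.10818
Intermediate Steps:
(-215 + 174)/((5*M)*5 - 204) = (-215 + 174)/((5*(-7))*5 - 204) = -41/(-35*5 - 204) = -41/(-175 - 204) = -41/(-379) = -41*(-1/379) = 41/379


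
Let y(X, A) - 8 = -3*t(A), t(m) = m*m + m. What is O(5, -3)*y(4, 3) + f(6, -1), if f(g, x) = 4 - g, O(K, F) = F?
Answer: 82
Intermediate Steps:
t(m) = m + m² (t(m) = m² + m = m + m²)
y(X, A) = 8 - 3*A*(1 + A)
O(5, -3)*y(4, 3) + f(6, -1) = -3*(8 - 3*3*(1 + 3)) + (4 - 1*6) = -3*(8 - 3*3*4) + (4 - 6) = -3*(8 - 36) - 2 = -3*(-28) - 2 = 84 - 2 = 82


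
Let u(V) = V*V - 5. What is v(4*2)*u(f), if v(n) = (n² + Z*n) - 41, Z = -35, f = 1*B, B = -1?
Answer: 1028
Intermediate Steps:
f = -1 (f = 1*(-1) = -1)
u(V) = -5 + V² (u(V) = V² - 5 = -5 + V²)
v(n) = -41 + n² - 35*n (v(n) = (n² - 35*n) - 41 = -41 + n² - 35*n)
v(4*2)*u(f) = (-41 + (4*2)² - 140*2)*(-5 + (-1)²) = (-41 + 8² - 35*8)*(-5 + 1) = (-41 + 64 - 280)*(-4) = -257*(-4) = 1028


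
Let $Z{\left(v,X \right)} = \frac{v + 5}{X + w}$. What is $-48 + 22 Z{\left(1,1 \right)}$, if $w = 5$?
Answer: $-26$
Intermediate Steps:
$Z{\left(v,X \right)} = \frac{5 + v}{5 + X}$ ($Z{\left(v,X \right)} = \frac{v + 5}{X + 5} = \frac{5 + v}{5 + X}$)
$-48 + 22 Z{\left(1,1 \right)} = -48 + 22 \frac{5 + 1}{5 + 1} = -48 + 22 \cdot \frac{1}{6} \cdot 6 = -48 + 22 \cdot 1 = -48 + 22 = -26$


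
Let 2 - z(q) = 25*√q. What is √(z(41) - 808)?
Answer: √(-806 - 25*√41) ≈ 31.082*I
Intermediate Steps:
z(q) = 2 - 25*√q
√(z(41) - 808) = √((2 - 25*√41) - 808) = √(-806 - 25*√41)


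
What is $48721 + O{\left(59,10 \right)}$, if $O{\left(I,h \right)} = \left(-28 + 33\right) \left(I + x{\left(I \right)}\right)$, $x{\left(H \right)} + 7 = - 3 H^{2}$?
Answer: $-3234$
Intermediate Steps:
$x{\left(H \right)} = -7 - 3 H^{2}$
$O{\left(I,h \right)} = -35 - 15 I^{2} + 5 I$ ($O{\left(I,h \right)} = \left(-28 + 33\right) \left(I - \left(7 + 3 I^{2}\right)\right) = 5 \left(-7 + I - 3 I^{2}\right) = -35 - 15 I^{2} + 5 I$)
$48721 + O{\left(59,10 \right)} = 48721 - \left(-260 + 52215\right) = 48721 - 51955 = -3234$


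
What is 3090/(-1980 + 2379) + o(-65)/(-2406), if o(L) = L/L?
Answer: 2478047/319998 ≈ 7.7439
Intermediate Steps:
o(L) = 1
3090/(-1980 + 2379) + o(-65)/(-2406) = 3090/(-1980 + 2379) + 1/(-2406) = 3090/399 + 1*(-1/2406) = 3090*(1/399) - 1/2406 = 1030/133 - 1/2406 = 2478047/319998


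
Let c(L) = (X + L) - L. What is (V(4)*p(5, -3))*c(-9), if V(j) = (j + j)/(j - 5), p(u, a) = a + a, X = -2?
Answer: -96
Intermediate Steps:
p(u, a) = 2*a
V(j) = 2*j/(-5 + j) (V(j) = (2*j)/(-5 + j) = 2*j/(-5 + j))
c(L) = -2 (c(L) = (-2 + L) - L = -2)
(V(4)*p(5, -3))*c(-9) = ((2*4/(-5 + 4))*(2*(-3)))*(-2) = ((2*4/(-1))*(-6))*(-2) = ((2*4*(-1))*(-6))*(-2) = -8*(-6)*(-2) = 48*(-2) = -96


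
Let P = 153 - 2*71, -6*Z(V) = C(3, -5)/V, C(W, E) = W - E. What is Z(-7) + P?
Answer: 235/21 ≈ 11.190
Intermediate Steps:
Z(V) = -4/(3*V) (Z(V) = -(3 - 1*(-5))/(6*V) = -(3 + 5)/(6*V) = -4/(3*V))
P = 11 (P = 153 - 142 = 11)
Z(-7) + P = -4/3/(-7) + 11 = -4/3*(-1/7) + 11 = 4/21 + 11 = 235/21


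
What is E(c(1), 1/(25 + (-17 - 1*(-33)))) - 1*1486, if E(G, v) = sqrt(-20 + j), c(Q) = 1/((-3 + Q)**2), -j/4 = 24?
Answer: -1486 + 2*I*sqrt(29) ≈ -1486.0 + 10.77*I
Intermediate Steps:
j = -96 (j = -4*24 = -96)
c(Q) = (-3 + Q)**(-2)
E(G, v) = 2*I*sqrt(29) (E(G, v) = sqrt(-20 - 96) = sqrt(-116) = 2*I*sqrt(29))
E(c(1), 1/(25 + (-17 - 1*(-33)))) - 1*1486 = 2*I*sqrt(29) - 1*1486 = 2*I*sqrt(29) - 1486 = -1486 + 2*I*sqrt(29)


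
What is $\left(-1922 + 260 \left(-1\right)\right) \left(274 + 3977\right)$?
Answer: $-9275682$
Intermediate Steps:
$\left(-1922 + 260 \left(-1\right)\right) \left(274 + 3977\right) = \left(-1922 - 260\right) 4251 = \left(-2182\right) 4251 = -9275682$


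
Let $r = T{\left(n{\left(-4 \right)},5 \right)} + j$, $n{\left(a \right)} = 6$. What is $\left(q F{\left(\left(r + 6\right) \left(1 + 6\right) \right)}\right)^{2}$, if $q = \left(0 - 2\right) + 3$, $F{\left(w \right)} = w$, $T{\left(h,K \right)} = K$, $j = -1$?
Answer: $4900$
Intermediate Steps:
$r = 4$ ($r = 5 - 1 = 4$)
$q = 1$ ($q = -2 + 3 = 1$)
$\left(q F{\left(\left(r + 6\right) \left(1 + 6\right) \right)}\right)^{2} = \left(1 \left(4 + 6\right) \left(1 + 6\right)\right)^{2} = \left(1 \cdot 10 \cdot 7\right)^{2} = \left(1 \cdot 70\right)^{2} = 70^{2} = 4900$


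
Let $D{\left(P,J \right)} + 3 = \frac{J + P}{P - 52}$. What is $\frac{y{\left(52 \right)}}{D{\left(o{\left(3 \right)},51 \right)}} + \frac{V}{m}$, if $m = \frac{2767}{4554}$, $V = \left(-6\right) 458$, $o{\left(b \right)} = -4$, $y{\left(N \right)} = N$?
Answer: $- \frac{2698651784}{594905} \approx -4536.3$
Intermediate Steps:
$V = -2748$
$D{\left(P,J \right)} = -3 + \frac{J + P}{-52 + P}$ ($D{\left(P,J \right)} = -3 + \frac{J + P}{P - 52} = -3 + \frac{J + P}{-52 + P}$)
$m = \frac{2767}{4554}$ ($m = 2767 \cdot \frac{1}{4554} = \frac{2767}{4554} \approx 0.6076$)
$\frac{y{\left(52 \right)}}{D{\left(o{\left(3 \right)},51 \right)}} + \frac{V}{m} = \frac{52}{\frac{1}{-52 - 4} \left(156 + 51 - -8\right)} - \frac{2748}{\frac{2767}{4554}} = \frac{52}{\frac{1}{-56} \left(156 + 51 + 8\right)} - \frac{12514392}{2767} = \frac{52}{\left(- \frac{1}{56}\right) 215} - \frac{12514392}{2767} = \frac{52}{- \frac{215}{56}} - \frac{12514392}{2767} = 52 \left(- \frac{56}{215}\right) - \frac{12514392}{2767} = - \frac{2912}{215} - \frac{12514392}{2767} = - \frac{2698651784}{594905}$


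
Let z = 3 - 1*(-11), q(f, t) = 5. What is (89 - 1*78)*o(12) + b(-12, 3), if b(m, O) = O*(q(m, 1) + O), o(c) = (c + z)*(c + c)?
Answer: 6888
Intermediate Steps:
z = 14 (z = 3 + 11 = 14)
o(c) = 2*c*(14 + c) (o(c) = (c + 14)*(c + c) = (14 + c)*(2*c) = 2*c*(14 + c))
b(m, O) = O*(5 + O)
(89 - 1*78)*o(12) + b(-12, 3) = (89 - 1*78)*(2*12*(14 + 12)) + 3*(5 + 3) = (89 - 78)*(2*12*26) + 3*8 = 11*624 + 24 = 6864 + 24 = 6888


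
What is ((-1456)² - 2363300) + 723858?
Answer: 480494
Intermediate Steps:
((-1456)² - 2363300) + 723858 = (2119936 - 2363300) + 723858 = -243364 + 723858 = 480494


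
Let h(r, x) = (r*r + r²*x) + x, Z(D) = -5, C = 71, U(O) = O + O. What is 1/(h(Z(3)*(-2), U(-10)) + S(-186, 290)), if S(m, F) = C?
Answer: -1/1849 ≈ -0.00054083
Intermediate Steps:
U(O) = 2*O
S(m, F) = 71
h(r, x) = x + r² + x*r² (h(r, x) = (r² + x*r²) + x = x + r² + x*r²)
1/(h(Z(3)*(-2), U(-10)) + S(-186, 290)) = 1/((2*(-10) + (-5*(-2))² + (2*(-10))*(-5*(-2))²) + 71) = 1/((-20 + 10² - 20*10²) + 71) = 1/((-20 + 100 - 20*100) + 71) = 1/((-20 + 100 - 2000) + 71) = 1/(-1920 + 71) = 1/(-1849) = -1/1849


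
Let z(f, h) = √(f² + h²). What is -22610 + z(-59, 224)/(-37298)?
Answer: -22610 - √53657/37298 ≈ -22610.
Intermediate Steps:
-22610 + z(-59, 224)/(-37298) = -22610 + √((-59)² + 224²)/(-37298) = -22610 + √(3481 + 50176)*(-1/37298) = -22610 + √53657*(-1/37298) = -22610 - √53657/37298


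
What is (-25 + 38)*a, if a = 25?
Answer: 325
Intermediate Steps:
(-25 + 38)*a = (-25 + 38)*25 = 13*25 = 325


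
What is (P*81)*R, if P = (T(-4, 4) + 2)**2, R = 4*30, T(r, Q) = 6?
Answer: 622080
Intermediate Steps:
R = 120
P = 64 (P = (6 + 2)**2 = 8**2 = 64)
(P*81)*R = (64*81)*120 = 5184*120 = 622080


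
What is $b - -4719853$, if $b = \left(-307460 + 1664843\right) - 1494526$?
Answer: $4582710$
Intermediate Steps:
$b = -137143$ ($b = 1357383 - 1494526 = -137143$)
$b - -4719853 = -137143 - -4719853 = -137143 + 4719853 = 4582710$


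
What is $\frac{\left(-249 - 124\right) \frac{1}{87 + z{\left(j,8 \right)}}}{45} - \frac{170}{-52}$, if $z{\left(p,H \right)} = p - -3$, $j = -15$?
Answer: $\frac{277177}{87750} \approx 3.1587$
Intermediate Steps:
$z{\left(p,H \right)} = 3 + p$ ($z{\left(p,H \right)} = p + 3 = 3 + p$)
$\frac{\left(-249 - 124\right) \frac{1}{87 + z{\left(j,8 \right)}}}{45} - \frac{170}{-52} = \frac{\left(-249 - 124\right) \frac{1}{87 + \left(3 - 15\right)}}{45} - \frac{170}{-52} = - \frac{373}{87 - 12} \cdot \frac{1}{45} - - \frac{85}{26} = - \frac{373}{75} \cdot \frac{1}{45} + \frac{85}{26} = \left(-373\right) \frac{1}{75} \cdot \frac{1}{45} + \frac{85}{26} = \left(- \frac{373}{75}\right) \frac{1}{45} + \frac{85}{26} = - \frac{373}{3375} + \frac{85}{26} = \frac{277177}{87750}$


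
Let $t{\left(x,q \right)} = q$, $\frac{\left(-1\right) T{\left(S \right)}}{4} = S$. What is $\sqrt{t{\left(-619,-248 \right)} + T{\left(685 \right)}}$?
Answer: $6 i \sqrt{83} \approx 54.663 i$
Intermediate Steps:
$T{\left(S \right)} = - 4 S$
$\sqrt{t{\left(-619,-248 \right)} + T{\left(685 \right)}} = \sqrt{-248 - 2740} = \sqrt{-2988} = 6 i \sqrt{83}$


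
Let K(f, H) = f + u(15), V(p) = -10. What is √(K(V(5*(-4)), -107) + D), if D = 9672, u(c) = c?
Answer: √9677 ≈ 98.372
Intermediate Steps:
K(f, H) = 15 + f (K(f, H) = f + 15 = 15 + f)
√(K(V(5*(-4)), -107) + D) = √((15 - 10) + 9672) = √(5 + 9672) = √9677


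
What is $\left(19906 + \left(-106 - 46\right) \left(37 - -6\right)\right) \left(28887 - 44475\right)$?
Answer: $-208411560$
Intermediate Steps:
$\left(19906 + \left(-106 - 46\right) \left(37 - -6\right)\right) \left(28887 - 44475\right) = \left(19906 - 152 \left(37 + 6\right)\right) \left(-15588\right) = \left(19906 - 6536\right) \left(-15588\right) = 13370 \left(-15588\right) = -208411560$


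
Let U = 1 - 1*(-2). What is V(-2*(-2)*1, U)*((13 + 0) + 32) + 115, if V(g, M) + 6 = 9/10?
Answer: -229/2 ≈ -114.50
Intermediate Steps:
U = 3 (U = 1 + 2 = 3)
V(g, M) = -51/10 (V(g, M) = -6 + 9/10 = -51/10)
V(-2*(-2)*1, U)*((13 + 0) + 32) + 115 = -51*((13 + 0) + 32)/10 + 115 = -51*(13 + 32)/10 + 115 = -51/10*45 + 115 = -459/2 + 115 = -229/2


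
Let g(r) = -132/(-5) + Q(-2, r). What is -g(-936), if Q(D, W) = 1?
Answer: -137/5 ≈ -27.400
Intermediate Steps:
g(r) = 137/5 (g(r) = -132/(-5) + 1 = -132*(-1)/5 + 1 = -11*(-12/5) + 1 = 132/5 + 1 = 137/5)
-g(-936) = -1*137/5 = -137/5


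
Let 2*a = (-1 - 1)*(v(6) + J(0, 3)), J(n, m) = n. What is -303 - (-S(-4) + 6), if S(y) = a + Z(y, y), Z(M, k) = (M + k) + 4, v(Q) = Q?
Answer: -319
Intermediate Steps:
Z(M, k) = 4 + M + k
a = -6 (a = ((-1 - 1)*(6 + 0))/2 = (-2*6)/2 = (½)*(-12) = -6)
S(y) = -2 + 2*y (S(y) = -6 + (4 + y + y) = -6 + (4 + 2*y) = -2 + 2*y)
-303 - (-S(-4) + 6) = -303 - (-(-2 + 2*(-4)) + 6) = -303 - (-(-2 - 8) + 6) = -303 - (-1*(-10) + 6) = -303 - (10 + 6) = -303 - 1*16 = -303 - 16 = -319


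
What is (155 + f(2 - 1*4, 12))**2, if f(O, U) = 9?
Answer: 26896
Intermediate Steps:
(155 + f(2 - 1*4, 12))**2 = (155 + 9)**2 = 164**2 = 26896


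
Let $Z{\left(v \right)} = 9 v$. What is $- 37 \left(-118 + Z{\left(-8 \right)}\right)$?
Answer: $7030$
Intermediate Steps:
$- 37 \left(-118 + Z{\left(-8 \right)}\right) = - 37 \left(-118 + 9 \left(-8\right)\right) = - 37 \left(-118 - 72\right) = \left(-37\right) \left(-190\right) = 7030$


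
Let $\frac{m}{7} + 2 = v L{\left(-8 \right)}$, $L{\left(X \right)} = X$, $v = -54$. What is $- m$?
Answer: $-3010$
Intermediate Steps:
$m = 3010$ ($m = -14 + 7 \left(\left(-54\right) \left(-8\right)\right) = -14 + 7 \cdot 432 = -14 + 3024 = 3010$)
$- m = \left(-1\right) 3010 = -3010$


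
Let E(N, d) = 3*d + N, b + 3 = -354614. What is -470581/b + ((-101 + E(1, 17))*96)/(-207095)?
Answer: 14160441509/10491343945 ≈ 1.3497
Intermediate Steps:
b = -354617 (b = -3 - 354614 = -354617)
E(N, d) = N + 3*d
-470581/b + ((-101 + E(1, 17))*96)/(-207095) = -470581/(-354617) + ((-101 + (1 + 3*17))*96)/(-207095) = -470581*(-1/354617) + ((-101 + (1 + 51))*96)*(-1/207095) = 470581/354617 + ((-101 + 52)*96)*(-1/207095) = 470581/354617 - 49*96*(-1/207095) = 470581/354617 - 4704*(-1/207095) = 470581/354617 + 672/29585 = 14160441509/10491343945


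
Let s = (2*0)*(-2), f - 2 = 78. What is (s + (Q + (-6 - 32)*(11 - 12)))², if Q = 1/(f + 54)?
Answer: 25938649/17956 ≈ 1444.6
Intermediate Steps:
f = 80 (f = 2 + 78 = 80)
s = 0 (s = 0*(-2) = 0)
Q = 1/134 (Q = 1/(80 + 54) = 1/134 ≈ 0.0074627)
(s + (Q + (-6 - 32)*(11 - 12)))² = (0 + (1/134 + (-6 - 32)*(11 - 12)))² = (0 + (1/134 - 38*(-1)))² = (0 + (1/134 + 38))² = (0 + 5093/134)² = (5093/134)² = 25938649/17956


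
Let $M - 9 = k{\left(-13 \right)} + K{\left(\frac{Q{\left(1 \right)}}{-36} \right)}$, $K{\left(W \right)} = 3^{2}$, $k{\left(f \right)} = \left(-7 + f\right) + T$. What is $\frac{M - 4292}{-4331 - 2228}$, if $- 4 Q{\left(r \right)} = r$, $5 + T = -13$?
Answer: $\frac{616}{937} \approx 0.65742$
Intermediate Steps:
$T = -18$ ($T = -5 - 13 = -18$)
$Q{\left(r \right)} = - \frac{r}{4}$
$k{\left(f \right)} = -25 + f$ ($k{\left(f \right)} = \left(-7 + f\right) - 18 = -25 + f$)
$K{\left(W \right)} = 9$
$M = -20$ ($M = 9 + \left(\left(-25 - 13\right) + 9\right) = 9 + \left(-38 + 9\right) = 9 - 29 = -20$)
$\frac{M - 4292}{-4331 - 2228} = \frac{-20 - 4292}{-4331 - 2228} = - \frac{4312}{-6559} = \left(-4312\right) \left(- \frac{1}{6559}\right) = \frac{616}{937}$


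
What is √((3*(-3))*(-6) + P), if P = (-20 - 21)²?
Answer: √1735 ≈ 41.653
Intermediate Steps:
P = 1681 (P = (-41)² = 1681)
√((3*(-3))*(-6) + P) = √((3*(-3))*(-6) + 1681) = √(-9*(-6) + 1681) = √(54 + 1681) = √1735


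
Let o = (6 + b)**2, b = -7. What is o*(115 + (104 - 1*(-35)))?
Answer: 254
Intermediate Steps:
o = 1 (o = (6 - 7)**2 = (-1)**2 = 1)
o*(115 + (104 - 1*(-35))) = 1*(115 + (104 - 1*(-35))) = 1*(115 + (104 + 35)) = 1*(115 + 139) = 1*254 = 254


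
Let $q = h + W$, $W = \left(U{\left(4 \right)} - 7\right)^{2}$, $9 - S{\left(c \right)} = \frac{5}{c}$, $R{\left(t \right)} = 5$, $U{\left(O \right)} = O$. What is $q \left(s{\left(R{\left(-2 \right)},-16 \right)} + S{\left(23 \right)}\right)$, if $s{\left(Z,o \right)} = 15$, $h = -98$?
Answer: $- \frac{48683}{23} \approx -2116.7$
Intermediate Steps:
$S{\left(c \right)} = 9 - \frac{5}{c}$
$W = 9$ ($W = \left(4 - 7\right)^{2} = \left(-3\right)^{2} = 9$)
$q = -89$ ($q = -98 + 9 = -89$)
$q \left(s{\left(R{\left(-2 \right)},-16 \right)} + S{\left(23 \right)}\right) = - 89 \left(15 + \left(9 - \frac{5}{23}\right)\right) = - 89 \left(15 + \frac{202}{23}\right) = \left(-89\right) \frac{547}{23} = - \frac{48683}{23}$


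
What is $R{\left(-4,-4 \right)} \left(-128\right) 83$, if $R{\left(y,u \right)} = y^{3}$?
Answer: $679936$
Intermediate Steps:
$R{\left(-4,-4 \right)} \left(-128\right) 83 = \left(-4\right)^{3} \left(-128\right) 83 = \left(-64\right) \left(-128\right) 83 = 8192 \cdot 83 = 679936$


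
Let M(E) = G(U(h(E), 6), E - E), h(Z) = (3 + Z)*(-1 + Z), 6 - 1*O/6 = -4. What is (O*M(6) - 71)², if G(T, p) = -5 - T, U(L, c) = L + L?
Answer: 33304441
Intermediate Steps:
O = 60 (O = 36 - 6*(-4) = 36 + 24 = 60)
h(Z) = (-1 + Z)*(3 + Z)
U(L, c) = 2*L
M(E) = 1 - 4*E - 2*E² (M(E) = -5 - 2*(-3 + E² + 2*E) = -5 - (-6 + 2*E² + 4*E) = -5 + (6 - 4*E - 2*E²) = 1 - 4*E - 2*E²)
(O*M(6) - 71)² = (60*(1 - 4*6 - 2*6²) - 71)² = (60*(1 - 24 - 2*36) - 71)² = (60*(1 - 24 - 72) - 71)² = (60*(-95) - 71)² = (-5700 - 71)² = (-5771)² = 33304441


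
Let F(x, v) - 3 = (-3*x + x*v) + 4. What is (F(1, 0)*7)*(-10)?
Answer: -280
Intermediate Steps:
F(x, v) = 7 - 3*x + v*x (F(x, v) = 3 + ((-3*x + x*v) + 4) = 3 + ((-3*x + v*x) + 4) = 3 + (4 - 3*x + v*x) = 7 - 3*x + v*x)
(F(1, 0)*7)*(-10) = ((7 - 3*1 + 0*1)*7)*(-10) = ((7 - 3 + 0)*7)*(-10) = (4*7)*(-10) = 28*(-10) = -280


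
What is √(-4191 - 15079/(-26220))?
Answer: I*√720217128255/13110 ≈ 64.734*I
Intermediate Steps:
√(-4191 - 15079/(-26220)) = √(-4191 - 15079*(-1/26220)) = √(-4191 + 15079/26220) = √(-109872941/26220) = I*√720217128255/13110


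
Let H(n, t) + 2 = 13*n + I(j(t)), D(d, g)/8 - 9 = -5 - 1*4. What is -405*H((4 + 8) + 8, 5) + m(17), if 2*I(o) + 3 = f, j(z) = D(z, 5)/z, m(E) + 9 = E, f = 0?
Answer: -207749/2 ≈ -1.0387e+5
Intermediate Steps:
D(d, g) = 0 (D(d, g) = 72 + 8*(-5 - 1*4) = 72 + 8*(-5 - 4) = 72 + 8*(-9) = 72 - 72 = 0)
m(E) = -9 + E
j(z) = 0 (j(z) = 0/z = 0)
I(o) = -3/2 (I(o) = -3/2 + (½)*0 = -3/2 + 0 = -3/2)
H(n, t) = -7/2 + 13*n (H(n, t) = -2 + (13*n - 3/2) = -2 + (-3/2 + 13*n) = -7/2 + 13*n)
-405*H((4 + 8) + 8, 5) + m(17) = -405*(-7/2 + 13*((4 + 8) + 8)) + (-9 + 17) = -405*(-7/2 + 13*(12 + 8)) + 8 = -405*(-7/2 + 13*20) + 8 = -405*(-7/2 + 260) + 8 = -405*513/2 + 8 = -207765/2 + 8 = -207749/2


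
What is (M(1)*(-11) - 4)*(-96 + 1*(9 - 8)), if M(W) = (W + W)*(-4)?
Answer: -7980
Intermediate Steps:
M(W) = -8*W (M(W) = (2*W)*(-4) = -8*W)
(M(1)*(-11) - 4)*(-96 + 1*(9 - 8)) = (-8*1*(-11) - 4)*(-96 + 1*(9 - 8)) = (-8*(-11) - 4)*(-96 + 1*1) = (88 - 4)*(-96 + 1) = 84*(-95) = -7980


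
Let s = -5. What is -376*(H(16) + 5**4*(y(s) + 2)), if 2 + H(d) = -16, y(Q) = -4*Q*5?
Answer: -23963232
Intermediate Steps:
y(Q) = -20*Q
H(d) = -18 (H(d) = -2 - 16 = -18)
-376*(H(16) + 5**4*(y(s) + 2)) = -376*(-18 + 5**4*(-20*(-5) + 2)) = -376*(-18 + 625*(100 + 2)) = -376*(-18 + 625*102) = -376*(-18 + 63750) = -376*63732 = -23963232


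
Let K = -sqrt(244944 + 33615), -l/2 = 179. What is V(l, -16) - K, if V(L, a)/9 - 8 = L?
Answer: -3150 + 9*sqrt(3439) ≈ -2622.2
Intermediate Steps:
l = -358 (l = -2*179 = -358)
K = -9*sqrt(3439) (K = -sqrt(278559) = -9*sqrt(3439) ≈ -527.79)
V(L, a) = 72 + 9*L
V(l, -16) - K = (72 + 9*(-358)) - (-9)*sqrt(3439) = (72 - 3222) + 9*sqrt(3439) = -3150 + 9*sqrt(3439)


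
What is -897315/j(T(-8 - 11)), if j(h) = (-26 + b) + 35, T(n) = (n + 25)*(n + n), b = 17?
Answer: -897315/26 ≈ -34512.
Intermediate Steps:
T(n) = 2*n*(25 + n) (T(n) = (25 + n)*(2*n) = 2*n*(25 + n))
j(h) = 26 (j(h) = (-26 + 17) + 35 = -9 + 35 = 26)
-897315/j(T(-8 - 11)) = -897315/26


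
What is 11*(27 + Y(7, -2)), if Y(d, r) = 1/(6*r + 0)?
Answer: 3553/12 ≈ 296.08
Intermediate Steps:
Y(d, r) = 1/(6*r)
11*(27 + Y(7, -2)) = 11*(27 + (⅙)/(-2)) = 11*(27 + (⅙)*(-½)) = 11*(27 - 1/12) = 11*(323/12) = 3553/12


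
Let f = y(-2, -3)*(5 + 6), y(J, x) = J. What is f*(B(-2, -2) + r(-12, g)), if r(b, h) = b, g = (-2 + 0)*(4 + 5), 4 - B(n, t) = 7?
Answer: 330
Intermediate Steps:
B(n, t) = -3 (B(n, t) = 4 - 1*7 = 4 - 7 = -3)
g = -18 (g = -2*9 = -18)
f = -22 (f = -2*(5 + 6) = -2*11 = -22)
f*(B(-2, -2) + r(-12, g)) = -22*(-3 - 12) = -22*(-15) = 330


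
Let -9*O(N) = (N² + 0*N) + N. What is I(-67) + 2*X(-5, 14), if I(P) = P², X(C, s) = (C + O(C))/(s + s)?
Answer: 565549/126 ≈ 4488.5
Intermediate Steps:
O(N) = -N/9 - N²/9 (O(N) = -((N² + 0*N) + N)/9 = -((N² + 0) + N)/9 = -(N² + N)/9 = -(N + N²)/9 = -N/9 - N²/9)
X(C, s) = (C - C*(1 + C)/9)/(2*s) (X(C, s) = (C - C*(1 + C)/9)/(s + s) = (C - C*(1 + C)/9)/((2*s)) = (C - C*(1 + C)/9)*(1/(2*s)) = (C - C*(1 + C)/9)/(2*s))
I(-67) + 2*X(-5, 14) = (-67)² + 2*((1/18)*(-5)*(8 - 1*(-5))/14) = 4489 + 2*((1/18)*(-5)*(1/14)*(8 + 5)) = 4489 + 2*((1/18)*(-5)*(1/14)*13) = 4489 + 2*(-65/252) = 4489 - 65/126 = 565549/126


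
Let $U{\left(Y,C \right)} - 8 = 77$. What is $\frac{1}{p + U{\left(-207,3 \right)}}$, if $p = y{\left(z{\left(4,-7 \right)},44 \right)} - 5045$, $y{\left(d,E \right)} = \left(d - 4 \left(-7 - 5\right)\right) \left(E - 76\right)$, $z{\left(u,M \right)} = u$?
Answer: $- \frac{1}{6624} \approx -0.00015097$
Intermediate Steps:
$U{\left(Y,C \right)} = 85$ ($U{\left(Y,C \right)} = 8 + 77 = 85$)
$y{\left(d,E \right)} = \left(-76 + E\right) \left(48 + d\right)$ ($y{\left(d,E \right)} = \left(d - -48\right) \left(-76 + E\right) = \left(d + 48\right) \left(-76 + E\right) = \left(48 + d\right) \left(-76 + E\right) = \left(-76 + E\right) \left(48 + d\right)$)
$p = -6709$ ($p = \left(-3648 - 304 + 48 \cdot 44 + 44 \cdot 4\right) - 5045 = \left(-3648 - 304 + 2112 + 176\right) - 5045 = -1664 - 5045 = -6709$)
$\frac{1}{p + U{\left(-207,3 \right)}} = \frac{1}{-6709 + 85} = \frac{1}{-6624} = - \frac{1}{6624}$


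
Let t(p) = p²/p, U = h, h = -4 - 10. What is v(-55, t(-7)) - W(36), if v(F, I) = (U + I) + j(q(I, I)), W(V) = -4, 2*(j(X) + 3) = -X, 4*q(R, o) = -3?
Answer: -157/8 ≈ -19.625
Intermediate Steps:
q(R, o) = -¾ (q(R, o) = (¼)*(-3) = -¾)
j(X) = -3 - X/2 (j(X) = -3 + (-X)/2 = -3 - X/2)
h = -14
U = -14
t(p) = p
v(F, I) = -133/8 + I (v(F, I) = (-14 + I) + (-3 - ½*(-¾)) = (-14 + I) + (-3 + 3/8) = (-14 + I) - 21/8 = -133/8 + I)
v(-55, t(-7)) - W(36) = (-133/8 - 7) - 1*(-4) = -189/8 + 4 = -157/8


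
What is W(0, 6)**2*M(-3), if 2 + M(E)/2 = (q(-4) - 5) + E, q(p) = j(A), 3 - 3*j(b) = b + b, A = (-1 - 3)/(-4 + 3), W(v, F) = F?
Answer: -840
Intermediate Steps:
A = 4 (A = -4/(-1) = -4*(-1) = 4)
j(b) = 1 - 2*b/3 (j(b) = 1 - (b + b)/3 = 1 - 2*b/3)
q(p) = -5/3 (q(p) = 1 - 2/3*4 = 1 - 8/3 = -5/3)
M(E) = -52/3 + 2*E (M(E) = -4 + 2*((-5/3 - 5) + E) = -4 + 2*(-20/3 + E) = -4 + (-40/3 + 2*E) = -52/3 + 2*E)
W(0, 6)**2*M(-3) = 6**2*(-52/3 + 2*(-3)) = 36*(-52/3 - 6) = 36*(-70/3) = -840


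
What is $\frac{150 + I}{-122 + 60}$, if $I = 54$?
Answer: $- \frac{102}{31} \approx -3.2903$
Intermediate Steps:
$\frac{150 + I}{-122 + 60} = \frac{150 + 54}{-122 + 60} = \frac{1}{-62} \cdot 204 = \left(- \frac{1}{62}\right) 204 = - \frac{102}{31}$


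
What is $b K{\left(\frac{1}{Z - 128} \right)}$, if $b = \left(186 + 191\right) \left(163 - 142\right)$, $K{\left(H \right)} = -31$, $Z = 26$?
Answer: $-245427$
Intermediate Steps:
$b = 7917$ ($b = 377 \cdot 21 = 7917$)
$b K{\left(\frac{1}{Z - 128} \right)} = 7917 \left(-31\right) = -245427$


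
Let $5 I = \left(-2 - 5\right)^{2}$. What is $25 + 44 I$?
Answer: $\frac{2281}{5} \approx 456.2$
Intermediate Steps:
$I = \frac{49}{5}$ ($I = \frac{\left(-2 - 5\right)^{2}}{5} = \frac{\left(-7\right)^{2}}{5} = \frac{1}{5} \cdot 49 = \frac{49}{5} \approx 9.8$)
$25 + 44 I = 25 + 44 \cdot \frac{49}{5} = 25 + \frac{2156}{5} = \frac{2281}{5}$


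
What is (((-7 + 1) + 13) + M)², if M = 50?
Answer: 3249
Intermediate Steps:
(((-7 + 1) + 13) + M)² = (((-7 + 1) + 13) + 50)² = ((-6 + 13) + 50)² = (7 + 50)² = 57² = 3249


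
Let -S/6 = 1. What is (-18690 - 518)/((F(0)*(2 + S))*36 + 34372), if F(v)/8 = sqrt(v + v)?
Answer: -4802/8593 ≈ -0.55883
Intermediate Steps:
S = -6 (S = -6*1 = -6)
F(v) = 8*sqrt(2)*sqrt(v) (F(v) = 8*sqrt(v + v) = 8*sqrt(2*v) = 8*(sqrt(2)*sqrt(v)) = 8*sqrt(2)*sqrt(v))
(-18690 - 518)/((F(0)*(2 + S))*36 + 34372) = (-18690 - 518)/(((8*sqrt(2)*sqrt(0))*(2 - 6))*36 + 34372) = -19208/(((8*sqrt(2)*0)*(-4))*36 + 34372) = -19208/((0*(-4))*36 + 34372) = -19208/(0*36 + 34372) = -19208/(0 + 34372) = -19208/34372 = -19208*1/34372 = -4802/8593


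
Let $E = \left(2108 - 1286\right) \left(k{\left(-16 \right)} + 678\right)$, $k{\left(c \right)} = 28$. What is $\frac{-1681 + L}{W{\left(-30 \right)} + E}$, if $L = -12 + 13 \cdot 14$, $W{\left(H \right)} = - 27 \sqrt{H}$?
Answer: $- \frac{146146942}{56130875349} - \frac{4533 i \sqrt{30}}{37420583566} \approx -0.0026037 - 6.6349 \cdot 10^{-7} i$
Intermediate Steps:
$L = 170$ ($L = -12 + 182 = 170$)
$E = 580332$ ($E = \left(2108 - 1286\right) \left(28 + 678\right) = 822 \cdot 706 = 580332$)
$\frac{-1681 + L}{W{\left(-30 \right)} + E} = \frac{-1681 + 170}{- 27 \sqrt{-30} + 580332} = - \frac{1511}{- 27 i \sqrt{30} + 580332} = - \frac{1511}{580332 - 27 i \sqrt{30}}$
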